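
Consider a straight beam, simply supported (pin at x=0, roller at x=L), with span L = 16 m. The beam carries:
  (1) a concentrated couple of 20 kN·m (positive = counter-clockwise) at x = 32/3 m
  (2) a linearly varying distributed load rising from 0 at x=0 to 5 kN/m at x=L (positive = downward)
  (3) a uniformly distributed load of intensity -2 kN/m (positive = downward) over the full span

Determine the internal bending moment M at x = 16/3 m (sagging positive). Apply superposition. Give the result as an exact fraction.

M(16/3) = 1052/81 kN·m

Load 1 — applied couple M₀=20 kN·m at a=32/3 m (b=L-a=16/3):
  M_1 = M₀x/L  [x≤a] = 20·(16/3)/16 = 20/3 kN·m
Load 2 — triangular load w₀=5 kN/m (0→w₀ over full span):
  M_2 = w₀Lx/6 - w₀x³/(6L) = 5·16·(16/3)/6 - 5·(16/3)³/(6·16) = 5120/81 kN·m
Load 3 — uniform load w=-2 kN/m over full span:
  M_3 = wx(L-x)/2 = (-2)·(16/3)·(16-(16/3))/2 = -512/9 kN·m
Superposition: M = Σ M_i = 1052/81 kN·m ≈ 12.987654 kN·m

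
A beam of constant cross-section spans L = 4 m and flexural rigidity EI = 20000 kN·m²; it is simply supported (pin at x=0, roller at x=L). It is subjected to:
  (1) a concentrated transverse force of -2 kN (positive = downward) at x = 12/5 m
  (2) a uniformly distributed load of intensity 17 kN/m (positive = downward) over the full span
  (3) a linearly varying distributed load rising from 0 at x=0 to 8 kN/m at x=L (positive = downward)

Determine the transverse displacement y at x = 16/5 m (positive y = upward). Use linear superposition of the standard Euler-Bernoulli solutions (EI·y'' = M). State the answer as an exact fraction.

y(16/5) = -59242/29296875 m

Load 1 — point force P=-2 kN at a=12/5 m (b=L-a=8/5):
  y_1 = -Pa(L-x)(2Lx-a²-x²)/(6LEI)  [x>a] = -(-2)·(12/5)·(4-(16/5))·(2·4·(16/5)-(12/5)²-(16/5)²)/(6·4·20000) = 6/78125 m
Load 2 — uniform load w=17 kN/m over full span:
  y_2 = -wx(L³-2Lx²+x³)/(24EI) = -17·(16/5)·(4³-2·4·(16/5)²+(16/5)³)/(24·20000) = -1972/1171875 m
Load 3 — triangular load w₀=8 kN/m (0→w₀ over full span):
  y_3 = -w₀x(7L⁴-10L²x²+3x⁴)/(360LEI) = -8·(16/5)·(7·4⁴-10·4²·(16/5)²+3·(16/5)⁴)/(360·4·20000) = -4064/9765625 m
Superposition: y = Σ y_i = -59242/29296875 m ≈ -0.002022 m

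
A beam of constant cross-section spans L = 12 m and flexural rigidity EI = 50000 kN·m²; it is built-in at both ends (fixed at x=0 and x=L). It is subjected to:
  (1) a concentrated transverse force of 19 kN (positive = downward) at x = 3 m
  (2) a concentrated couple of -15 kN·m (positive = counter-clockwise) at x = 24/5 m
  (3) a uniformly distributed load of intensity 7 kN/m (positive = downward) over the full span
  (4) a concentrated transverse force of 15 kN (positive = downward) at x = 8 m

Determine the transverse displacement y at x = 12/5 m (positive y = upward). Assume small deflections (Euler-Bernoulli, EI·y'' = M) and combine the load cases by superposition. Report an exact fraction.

Load 1 — point force P=19 kN at a=3 m (b=L-a=9):
  y_1 = -Pb²x²(3aL-(3a+b)x)/(6L³EI)  [x≤a] = -19·9²·(12/5)²·(3·3·12-(3·3+9)·(12/5))/(6·12³·50000) = -13851/12500000 m
Load 2 — applied couple M₀=-15 kN·m at a=24/5 m (b=L-a=36/5):
  y_2 = (R_Ax³/6 - M_Ax²/2)/EI  [x≤a] with R_A=-9/5, M_A=-9/5 = ((-9/5)·(12/5)³/6 - (-9/5)·(12/5)²/2)/50000 = 81/3906250 m
Load 3 — uniform load w=7 kN/m over full span:
  y_3 = -wx²(L-x)²/(24EI) = -7·(12/5)²·(12-(12/5))²/(24·50000) = -6048/1953125 m
Load 4 — point force P=15 kN at a=8 m (b=L-a=4):
  y_4 = -Pb²x²(3aL-(3a+b)x)/(6L³EI)  [x≤a] = -15·4²·(12/5)²·(3·8·12-(3·8+4)·(12/5))/(6·12³·50000) = -46/78125 m
Superposition: y = Σ y_i = -59659/12500000 m ≈ -0.004773 m

y(12/5) = -59659/12500000 m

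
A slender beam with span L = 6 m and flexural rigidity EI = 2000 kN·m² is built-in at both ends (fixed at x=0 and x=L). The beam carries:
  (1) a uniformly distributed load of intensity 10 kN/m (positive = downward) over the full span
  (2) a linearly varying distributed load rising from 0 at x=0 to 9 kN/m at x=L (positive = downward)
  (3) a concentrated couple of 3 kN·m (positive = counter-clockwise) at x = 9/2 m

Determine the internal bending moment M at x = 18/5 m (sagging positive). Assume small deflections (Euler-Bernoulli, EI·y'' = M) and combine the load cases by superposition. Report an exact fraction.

M(18/5) = 41967/2000 kN·m

Load 1 — uniform load w=10 kN/m over full span:
  M_1 = wLx/2 - wL²/12 - wx²/2 = 10·6·(18/5)/2 - 10·6²/12 - 10·(18/5)²/2 = 66/5 kN·m
Load 2 — triangular load w₀=9 kN/m (0→w₀ over full span):
  M_2 = 3w₀Lx/20 - w₀L²/30 - w₀x³/(6L) = 3·9·6·(18/5)/20 - 9·6²/30 - 9·(18/5)³/(6·6) = 837/125 kN·m
Load 3 — applied couple M₀=3 kN·m at a=9/2 m (b=L-a=3/2):
  M_3 = R_Ax - M_A  [x≤a] with R_A=9/16, M_A=15/16 = (9/16)·(18/5) - (15/16) = 87/80 kN·m
Superposition: M = Σ M_i = 41967/2000 kN·m ≈ 20.983500 kN·m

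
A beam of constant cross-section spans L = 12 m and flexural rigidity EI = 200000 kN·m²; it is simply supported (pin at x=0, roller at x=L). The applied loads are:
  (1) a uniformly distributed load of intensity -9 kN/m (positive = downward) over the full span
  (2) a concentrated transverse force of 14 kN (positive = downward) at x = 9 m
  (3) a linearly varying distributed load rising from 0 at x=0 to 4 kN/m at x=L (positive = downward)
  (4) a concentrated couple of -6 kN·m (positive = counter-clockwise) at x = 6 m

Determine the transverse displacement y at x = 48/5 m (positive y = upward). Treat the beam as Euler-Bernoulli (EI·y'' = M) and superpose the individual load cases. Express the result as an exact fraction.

y(48/5) = 13432581/3125000000 m

Load 1 — uniform load w=-9 kN/m over full span:
  y_1 = -wx(L³-2Lx²+x³)/(24EI) = -(-9)·(48/5)·(12³-2·12·(48/5)²+(48/5)³)/(24·200000) = 14094/1953125 m
Load 2 — point force P=14 kN at a=9 m (b=L-a=3):
  y_2 = -Pa(L-x)(2Lx-a²-x²)/(6LEI)  [x>a] = -14·9·(12-(48/5))·(2·12·(48/5)-9²-(48/5)²)/(6·12·200000) = -30051/25000000 m
Load 3 — triangular load w₀=4 kN/m (0→w₀ over full span):
  y_3 = -w₀x(7L⁴-10L²x²+3x⁴)/(360LEI) = -4·(48/5)·(7·12⁴-10·12²·(48/5)²+3·(48/5)⁴)/(360·12·200000) = -82296/48828125 m
Load 4 — applied couple M₀=-6 kN·m at a=6 m (b=L-a=6):
  y_4 = (M₀x³/(6L)-M₀(x-a)²/2+C₁x)/EI  [x>a] with C₁=M₀(3b²-L²)/(6L)=3 = ((-6)·(48/5)³/(6·12)-(-6)·((48/5)-6)²/2+3·(48/5))/200000 = -189/6250000 m
Superposition: y = Σ y_i = 13432581/3125000000 m ≈ 0.004298 m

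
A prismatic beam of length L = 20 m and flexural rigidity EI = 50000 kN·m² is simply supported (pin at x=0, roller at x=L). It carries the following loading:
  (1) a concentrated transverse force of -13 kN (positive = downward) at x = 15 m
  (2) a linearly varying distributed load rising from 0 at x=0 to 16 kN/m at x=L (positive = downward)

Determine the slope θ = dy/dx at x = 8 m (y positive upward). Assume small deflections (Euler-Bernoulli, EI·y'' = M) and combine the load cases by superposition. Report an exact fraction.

θ(8) = -295067/18000000 rad

Load 1 — point force P=-13 kN at a=15 m (b=L-a=5):
  θ_1 = -Pb(L²-b²-3x²)/(6LEI)  [x≤a] = -(-13)·5·(20²-5²-3·8²)/(6·20·50000) = 793/400000 rad
Load 2 — triangular load w₀=16 kN/m (0→w₀ over full span):
  θ_2 = -w₀(7L⁴-30L²x²+15x⁴)/(360LEI) = -16·(7·20⁴-30·20²·8²+15·8⁴)/(360·20·50000) = -2584/140625 rad
Superposition: θ = Σ θ_i = -295067/18000000 rad ≈ -0.016393 rad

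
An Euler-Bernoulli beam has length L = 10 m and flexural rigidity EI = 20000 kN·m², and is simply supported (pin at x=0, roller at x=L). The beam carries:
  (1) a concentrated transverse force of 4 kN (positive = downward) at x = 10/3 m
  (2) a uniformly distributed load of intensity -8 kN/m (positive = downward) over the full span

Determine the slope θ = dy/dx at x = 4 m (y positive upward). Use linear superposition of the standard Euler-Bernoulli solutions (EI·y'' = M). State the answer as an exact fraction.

θ(4) = 239/50625 rad

Load 1 — point force P=4 kN at a=10/3 m (b=L-a=20/3):
  θ_1 = -Pa(2L²-6Lx+3x²+a²)/(6LEI)  [x>a] = -4·(10/3)·(2·10²-6·10·4+3·4²+(10/3)²)/(6·10·20000) = -43/202500 rad
Load 2 — uniform load w=-8 kN/m over full span:
  θ_2 = -w(L³-6Lx²+4x³)/(24EI) = -(-8)·(10³-6·10·4²+4·4³)/(24·20000) = 37/7500 rad
Superposition: θ = Σ θ_i = 239/50625 rad ≈ 0.004721 rad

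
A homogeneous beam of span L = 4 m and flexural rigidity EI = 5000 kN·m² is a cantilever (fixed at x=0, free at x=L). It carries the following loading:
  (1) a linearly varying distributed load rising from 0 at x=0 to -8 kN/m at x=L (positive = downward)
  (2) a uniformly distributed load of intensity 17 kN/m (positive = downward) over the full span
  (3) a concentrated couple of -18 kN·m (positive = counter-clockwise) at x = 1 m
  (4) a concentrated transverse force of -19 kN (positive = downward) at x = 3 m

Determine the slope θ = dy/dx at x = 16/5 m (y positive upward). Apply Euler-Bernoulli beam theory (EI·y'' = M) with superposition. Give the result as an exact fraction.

θ(16/5) = -61289/6250000 rad

Load 1 — triangular load w₀=-8 kN/m (0→w₀ over full span):
  θ_1 = (w₀Lx²/4-w₀L²x/3-w₀x⁴/(24L))/EI = ((-8)·4·(16/5)²/4-(-8)·4²·(16/5)/3-(-8)·(16/5)⁴/(24·4))/5000 = 14848/1171875 rad
Load 2 — uniform load w=17 kN/m over full span:
  θ_2 = -wx(x²-3Lx+3L²)/(6EI) = -17·(16/5)·((16/5)²-3·4·(16/5)+3·4²)/(6·5000) = -8432/234375 rad
Load 3 — applied couple M₀=-18 kN·m at a=1 m (b=L-a=3):
  θ_3 = M₀a/EI  [x>a] = (-18)·1/5000 = -9/2500 rad
Load 4 — point force P=-19 kN at a=3 m (b=L-a=1):
  θ_4 = -Pa²/(2EI)  [x>a] = -(-19)·3²/(2·5000) = 171/10000 rad
Superposition: θ = Σ θ_i = -61289/6250000 rad ≈ -0.009806 rad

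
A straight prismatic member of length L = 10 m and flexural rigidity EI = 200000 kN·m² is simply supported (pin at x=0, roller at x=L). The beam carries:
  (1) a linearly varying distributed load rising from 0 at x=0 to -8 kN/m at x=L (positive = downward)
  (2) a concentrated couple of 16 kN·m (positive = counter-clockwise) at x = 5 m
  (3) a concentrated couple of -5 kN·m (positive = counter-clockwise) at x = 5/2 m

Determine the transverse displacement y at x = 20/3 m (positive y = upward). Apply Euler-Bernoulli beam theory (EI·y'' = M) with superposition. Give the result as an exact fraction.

Load 1 — triangular load w₀=-8 kN/m (0→w₀ over full span):
  y_1 = -w₀x(7L⁴-10L²x²+3x⁴)/(360LEI) = -(-8)·(20/3)·(7·10⁴-10·10²·(20/3)²+3·(20/3)⁴)/(360·10·200000) = 17/7290 m
Load 2 — applied couple M₀=16 kN·m at a=5 m (b=L-a=5):
  y_2 = (M₀x³/(6L)-M₀(x-a)²/2+C₁x)/EI  [x>a] with C₁=M₀(3b²-L²)/(6L)=-20/3 = (16·(20/3)³/(6·10)-16·((20/3)-5)²/2+(-20/3)·(20/3))/200000 = 1/16200 m
Load 3 — applied couple M₀=-5 kN·m at a=5/2 m (b=L-a=15/2):
  y_3 = (M₀x³/(6L)-M₀(x-a)²/2+C₁x)/EI  [x>a] with C₁=M₀(3b²-L²)/(6L)=-275/48 = ((-5)·(20/3)³/(6·10)-(-5)·((20/3)-(5/2))²/2+(-275/48)·(20/3))/200000 = -101/1036800 m
Superposition: y = Σ y_i = 21427/9331200 m ≈ 0.002296 m

y(20/3) = 21427/9331200 m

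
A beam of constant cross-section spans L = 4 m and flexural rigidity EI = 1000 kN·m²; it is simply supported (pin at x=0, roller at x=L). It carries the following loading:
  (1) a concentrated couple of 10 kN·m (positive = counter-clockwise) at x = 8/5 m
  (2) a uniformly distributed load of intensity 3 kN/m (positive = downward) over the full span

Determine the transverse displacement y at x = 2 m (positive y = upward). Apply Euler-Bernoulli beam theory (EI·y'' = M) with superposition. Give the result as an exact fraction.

y(2) = -4/625 m

Load 1 — applied couple M₀=10 kN·m at a=8/5 m (b=L-a=12/5):
  y_1 = (M₀x³/(6L)-M₀(x-a)²/2+C₁x)/EI  [x>a] with C₁=M₀(3b²-L²)/(6L)=8/15 = (10·2³/(6·4)-10·(2-(8/5))²/2+(8/15)·2)/1000 = 9/2500 m
Load 2 — uniform load w=3 kN/m over full span:
  y_2 = -wx(L³-2Lx²+x³)/(24EI) = -3·2·(4³-2·4·2²+2³)/(24·1000) = -1/100 m
Superposition: y = Σ y_i = -4/625 m ≈ -0.006400 m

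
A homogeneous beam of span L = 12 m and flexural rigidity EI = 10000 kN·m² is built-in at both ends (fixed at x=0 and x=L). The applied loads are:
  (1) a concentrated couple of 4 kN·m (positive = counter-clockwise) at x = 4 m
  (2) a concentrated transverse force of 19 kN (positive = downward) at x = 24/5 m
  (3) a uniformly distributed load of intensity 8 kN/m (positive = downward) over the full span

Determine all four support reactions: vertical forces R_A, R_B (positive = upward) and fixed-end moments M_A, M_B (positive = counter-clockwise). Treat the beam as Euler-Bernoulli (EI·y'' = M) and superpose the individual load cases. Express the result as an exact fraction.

R_A = 68351/1125 kN, M_A = 16104/125 kN·m, R_B = 61024/1125 kN, M_B = -43708/375 kN·m

Load 1 — applied couple M₀=4 kN·m at a=4 m (b=L-a=8):
  R_A = 6M₀ab/L³ = 6·4·4·8/12³ = 4/9 kN
  M_A = M₀b(2a-b)/L² = 4·8·(2·4-8)/12² = 0 kN·m
  R_B = -6M₀ab/L³ = -6·4·4·8/12³ = -4/9 kN
  M_B = M₀a(2b-a)/L² = 4·4·(2·8-4)/12² = 4/3 kN·m
Load 2 — point force P=19 kN at a=24/5 m (b=L-a=36/5):
  R_A = Pb²(3a+b)/L³ = 19·(36/5)²·(3·(24/5)+(36/5))/12³ = 1539/125 kN
  M_A = Pab²/L² = 19·(24/5)·(36/5)²/12² = 4104/125 kN·m
  R_B = Pa²(a+3b)/L³ = 19·(24/5)²·((24/5)+3·(36/5))/12³ = 836/125 kN
  M_B = -Pa²b/L² = -19·(24/5)²·(36/5)/12² = -2736/125 kN·m
Load 3 — uniform load w=8 kN/m over full span:
  R_A = wL/2 = 8·12/2 = 48 kN
  M_A = wL²/12 = 8·12²/12 = 96 kN·m
  R_B = wL/2 = 8·12/2 = 48 kN
  M_B = -wL²/12 = -8·12²/12 = -96 kN·m
Superposition: R_A = 68351/1125 kN, M_A = 16104/125 kN·m, R_B = 61024/1125 kN, M_B = -43708/375 kN·m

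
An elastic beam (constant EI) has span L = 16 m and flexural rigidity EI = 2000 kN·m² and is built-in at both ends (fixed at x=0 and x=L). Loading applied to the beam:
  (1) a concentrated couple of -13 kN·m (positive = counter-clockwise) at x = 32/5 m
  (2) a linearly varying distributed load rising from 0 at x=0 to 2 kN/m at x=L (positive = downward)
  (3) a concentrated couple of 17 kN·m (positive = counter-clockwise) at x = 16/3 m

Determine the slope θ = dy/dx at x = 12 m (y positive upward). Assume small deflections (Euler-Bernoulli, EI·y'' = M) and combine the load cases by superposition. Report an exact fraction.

Load 1 — applied couple M₀=-13 kN·m at a=32/5 m (b=L-a=48/5):
  θ_1 = (R_Ax²/2 - M_Ax - M₀(x-a))/EI  [x>a] with R_A=-117/100, M_A=-39/25 = ((-117/100)·12²/2 - (-39/25)·12 - (-13)·(12-(32/5)))/2000 = 91/25000 rad
Load 2 — triangular load w₀=2 kN/m (0→w₀ over full span):
  θ_2 = -w₀(2x(L-x)(L-2x)(x+2L)+x²(L-x)²)/(120LEI) = -2·(2·12·(16-12)·(16-2·12)·(12+2·16)+12²·(16-12)²)/(120·16·2000) = 41/2500 rad
Load 3 — applied couple M₀=17 kN·m at a=16/3 m (b=L-a=32/3):
  θ_3 = (R_Ax²/2 - M_Ax - M₀(x-a))/EI  [x>a] with R_A=17/12, M_A=0 = ((17/12)·12²/2 - 0·12 - 17·(12-(16/3)))/2000 = -17/3000 rad
Superposition: θ = Σ θ_i = 539/37500 rad ≈ 0.014373 rad

θ(12) = 539/37500 rad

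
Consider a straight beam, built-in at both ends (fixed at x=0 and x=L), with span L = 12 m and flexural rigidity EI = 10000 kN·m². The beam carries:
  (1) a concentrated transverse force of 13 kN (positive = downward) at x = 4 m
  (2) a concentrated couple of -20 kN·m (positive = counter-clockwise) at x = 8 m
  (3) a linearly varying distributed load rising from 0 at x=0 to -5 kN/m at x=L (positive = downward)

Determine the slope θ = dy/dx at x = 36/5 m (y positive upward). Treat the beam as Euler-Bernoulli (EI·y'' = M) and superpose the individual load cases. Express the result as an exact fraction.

θ(36/5) = -53/78125 rad

Load 1 — point force P=13 kN at a=4 m (b=L-a=8):
  θ_1 = Pa²(L-x)(2bL-(3b+a)(L-x))/(2L³EI)  [x>a] = 13·4²·(12-(36/5))·(2·8·12-(3·8+4)·(12-(36/5)))/(2·12³·10000) = 26/15625 rad
Load 2 — applied couple M₀=-20 kN·m at a=8 m (b=L-a=4):
  θ_2 = (R_Ax²/2 - M_Ax)/EI  [x≤a] with R_A=-20/9, M_A=-20/3 = ((-20/9)·(36/5)²/2 - (-20/3)·(36/5))/10000 = -3/3125 rad
Load 3 — triangular load w₀=-5 kN/m (0→w₀ over full span):
  θ_3 = -w₀(2x(L-x)(L-2x)(x+2L)+x²(L-x)²)/(120LEI) = -(-5)·(2·(36/5)·(12-(36/5))·(12-2·(36/5))·((36/5)+2·12)+(36/5)²·(12-(36/5))²)/(120·12·10000) = -108/78125 rad
Superposition: θ = Σ θ_i = -53/78125 rad ≈ -0.000678 rad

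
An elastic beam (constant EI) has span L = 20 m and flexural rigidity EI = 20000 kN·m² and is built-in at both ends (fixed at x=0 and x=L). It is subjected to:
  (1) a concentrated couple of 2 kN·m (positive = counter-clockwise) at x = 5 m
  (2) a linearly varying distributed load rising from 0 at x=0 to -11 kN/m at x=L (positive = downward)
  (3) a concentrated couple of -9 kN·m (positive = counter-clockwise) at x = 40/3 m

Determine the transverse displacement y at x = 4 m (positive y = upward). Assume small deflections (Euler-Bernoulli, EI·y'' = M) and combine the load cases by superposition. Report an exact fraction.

Load 1 — applied couple M₀=2 kN·m at a=5 m (b=L-a=15):
  y_1 = (R_Ax³/6 - M_Ax²/2)/EI  [x≤a] with R_A=9/80, M_A=-3/8 = ((9/80)·4³/6 - (-3/8)·4²/2)/20000 = 21/100000 m
Load 2 — triangular load w₀=-11 kN/m (0→w₀ over full span):
  y_2 = -w₀x²(L-x)²(x+2L)/(120LEI) = -(-11)·4²·(20-4)²·(4+2·20)/(120·20·20000) = 1936/46875 m
Load 3 — applied couple M₀=-9 kN·m at a=40/3 m (b=L-a=20/3):
  y_3 = (R_Ax³/6 - M_Ax²/2)/EI  [x≤a] with R_A=-3/5, M_A=-3 = ((-3/5)·4³/6 - (-3)·4²/2)/20000 = 11/12500 m
Superposition: y = Σ y_i = 63587/1500000 m ≈ 0.042391 m

y(4) = 63587/1500000 m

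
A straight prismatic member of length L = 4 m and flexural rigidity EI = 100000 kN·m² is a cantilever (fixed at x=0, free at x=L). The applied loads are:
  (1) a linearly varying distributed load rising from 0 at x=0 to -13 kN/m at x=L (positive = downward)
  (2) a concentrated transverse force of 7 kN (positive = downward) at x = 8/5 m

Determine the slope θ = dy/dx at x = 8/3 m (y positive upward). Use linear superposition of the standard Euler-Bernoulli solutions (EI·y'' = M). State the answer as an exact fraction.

Load 1 — triangular load w₀=-13 kN/m (0→w₀ over full span):
  θ_1 = (w₀Lx²/4-w₀L²x/3-w₀x⁴/(24L))/EI = ((-13)·4·(8/3)²/4-(-13)·4²·(8/3)/3-(-13)·(8/3)⁴/(24·4))/100000 = 754/759375 rad
Load 2 — point force P=7 kN at a=8/5 m (b=L-a=12/5):
  θ_2 = -Pa²/(2EI)  [x>a] = -7·(8/5)²/(2·100000) = -7/78125 rad
Superposition: θ = Σ θ_i = 17149/18984375 rad ≈ 0.000903 rad

θ(8/3) = 17149/18984375 rad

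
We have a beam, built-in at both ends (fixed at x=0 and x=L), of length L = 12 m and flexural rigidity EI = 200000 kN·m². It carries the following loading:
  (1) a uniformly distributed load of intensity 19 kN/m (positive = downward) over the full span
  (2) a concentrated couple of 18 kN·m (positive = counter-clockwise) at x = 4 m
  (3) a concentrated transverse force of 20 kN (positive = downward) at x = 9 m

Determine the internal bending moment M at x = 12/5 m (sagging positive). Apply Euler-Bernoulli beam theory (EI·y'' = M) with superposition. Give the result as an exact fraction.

M(12/5) = -807/100 kN·m

Load 1 — uniform load w=19 kN/m over full span:
  M_1 = wLx/2 - wL²/12 - wx²/2 = 19·12·(12/5)/2 - 19·12²/12 - 19·(12/5)²/2 = -228/25 kN·m
Load 2 — applied couple M₀=18 kN·m at a=4 m (b=L-a=8):
  M_2 = R_Ax - M_A  [x≤a] with R_A=2, M_A=0 = 2·(12/5) - 0 = 24/5 kN·m
Load 3 — point force P=20 kN at a=9 m (b=L-a=3):
  M_3 = Pb²(3a+b)x/L³ - Pab²/L²  [x≤a] = 20·3²·(3·9+3)·(12/5)/12³ - 20·9·3²/12² = -15/4 kN·m
Superposition: M = Σ M_i = -807/100 kN·m ≈ -8.070000 kN·m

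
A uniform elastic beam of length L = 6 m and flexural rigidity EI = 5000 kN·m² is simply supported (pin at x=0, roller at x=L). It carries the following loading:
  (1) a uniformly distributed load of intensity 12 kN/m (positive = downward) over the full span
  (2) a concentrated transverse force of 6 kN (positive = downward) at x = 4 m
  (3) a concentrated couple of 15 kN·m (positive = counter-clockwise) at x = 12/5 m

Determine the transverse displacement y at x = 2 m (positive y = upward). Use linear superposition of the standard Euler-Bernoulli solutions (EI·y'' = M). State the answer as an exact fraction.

y(2) = -1417/37500 m

Load 1 — uniform load w=12 kN/m over full span:
  y_1 = -wx(L³-2Lx²+x³)/(24EI) = -12·2·(6³-2·6·2²+2³)/(24·5000) = -22/625 m
Load 2 — point force P=6 kN at a=4 m (b=L-a=2):
  y_2 = -Pbx(L²-b²-x²)/(6LEI)  [x≤a] = -6·2·2·(6²-2²-2²)/(6·6·5000) = -7/1875 m
Load 3 — applied couple M₀=15 kN·m at a=12/5 m (b=L-a=18/5):
  y_3 = (M₀x³/(6L)+C₁x)/EI  [x≤a] with C₁=M₀(3b²-L²)/(6L)=6/5 = (15·2³/(6·6)+(6/5)·2)/5000 = 43/37500 m
Superposition: y = Σ y_i = -1417/37500 m ≈ -0.037787 m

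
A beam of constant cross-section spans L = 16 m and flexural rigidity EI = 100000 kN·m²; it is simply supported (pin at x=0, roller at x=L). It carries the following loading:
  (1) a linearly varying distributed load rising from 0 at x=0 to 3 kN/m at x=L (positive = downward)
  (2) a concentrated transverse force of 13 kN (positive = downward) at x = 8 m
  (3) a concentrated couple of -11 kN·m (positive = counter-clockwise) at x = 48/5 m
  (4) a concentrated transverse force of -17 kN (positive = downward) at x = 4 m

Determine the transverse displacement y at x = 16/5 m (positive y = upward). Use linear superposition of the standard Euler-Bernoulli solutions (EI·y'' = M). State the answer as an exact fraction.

Load 1 — triangular load w₀=3 kN/m (0→w₀ over full span):
  y_1 = -w₀x(7L⁴-10L²x²+3x⁴)/(360LEI) = -3·(16/5)·(7·16⁴-10·16²·(16/5)²+3·(16/5)⁴)/(360·16·100000) = -352256/48828125 m
Load 2 — point force P=13 kN at a=8 m (b=L-a=8):
  y_2 = -Pbx(L²-b²-x²)/(6LEI)  [x≤a] = -13·8·(16/5)·(16²-8²-(16/5)²)/(6·16·100000) = -7384/1171875 m
Load 3 — applied couple M₀=-11 kN·m at a=48/5 m (b=L-a=32/5):
  y_3 = (M₀x³/(6L)+C₁x)/EI  [x≤a] with C₁=M₀(3b²-L²)/(6L)=1144/75 = ((-11)·(16/5)³/(6·16)+(1144/75)·(16/5))/100000 = 176/390625 m
Load 4 — point force P=-17 kN at a=4 m (b=L-a=12):
  y_4 = -Pbx(L²-b²-x²)/(6LEI)  [x≤a] = -(-17)·12·(16/5)·(16²-12²-(16/5)²)/(6·16·100000) = 2703/390625 m
Superposition: y = Σ y_i = -900143/146484375 m ≈ -0.006145 m

y(16/5) = -900143/146484375 m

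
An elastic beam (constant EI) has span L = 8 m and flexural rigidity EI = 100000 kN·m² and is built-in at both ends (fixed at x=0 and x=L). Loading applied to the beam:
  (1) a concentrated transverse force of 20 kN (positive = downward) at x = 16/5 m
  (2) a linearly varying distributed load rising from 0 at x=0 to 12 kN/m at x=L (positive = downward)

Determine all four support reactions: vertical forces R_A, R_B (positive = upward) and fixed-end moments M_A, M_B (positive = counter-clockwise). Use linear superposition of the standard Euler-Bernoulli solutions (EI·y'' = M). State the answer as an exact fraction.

R_A = 684/25 kN, M_A = 1216/25 kN·m, R_B = 1016/25 kN, M_B = -1344/25 kN·m

Load 1 — point force P=20 kN at a=16/5 m (b=L-a=24/5):
  R_A = Pb²(3a+b)/L³ = 20·(24/5)²·(3·(16/5)+(24/5))/8³ = 324/25 kN
  M_A = Pab²/L² = 20·(16/5)·(24/5)²/8² = 576/25 kN·m
  R_B = Pa²(a+3b)/L³ = 20·(16/5)²·((16/5)+3·(24/5))/8³ = 176/25 kN
  M_B = -Pa²b/L² = -20·(16/5)²·(24/5)/8² = -384/25 kN·m
Load 2 — triangular load w₀=12 kN/m (0→w₀ over full span):
  R_A = 3w₀L/20 = 3·12·8/20 = 72/5 kN
  M_A = w₀L²/30 = 12·8²/30 = 128/5 kN·m
  R_B = 7w₀L/20 = 7·12·8/20 = 168/5 kN
  M_B = -w₀L²/20 = -12·8²/20 = -192/5 kN·m
Superposition: R_A = 684/25 kN, M_A = 1216/25 kN·m, R_B = 1016/25 kN, M_B = -1344/25 kN·m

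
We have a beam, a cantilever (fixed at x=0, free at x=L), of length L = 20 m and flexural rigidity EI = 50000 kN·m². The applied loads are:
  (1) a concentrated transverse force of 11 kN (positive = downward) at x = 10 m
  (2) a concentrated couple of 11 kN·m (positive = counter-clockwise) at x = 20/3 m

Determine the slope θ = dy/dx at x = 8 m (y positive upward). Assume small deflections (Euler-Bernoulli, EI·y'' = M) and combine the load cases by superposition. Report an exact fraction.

Load 1 — point force P=11 kN at a=10 m (b=L-a=10):
  θ_1 = -Px(2a-x)/(2EI)  [x≤a] = -11·8·(2·10-8)/(2·50000) = -33/3125 rad
Load 2 — applied couple M₀=11 kN·m at a=20/3 m (b=L-a=40/3):
  θ_2 = M₀a/EI  [x>a] = 11·(20/3)/50000 = 11/7500 rad
Superposition: θ = Σ θ_i = -341/37500 rad ≈ -0.009093 rad

θ(8) = -341/37500 rad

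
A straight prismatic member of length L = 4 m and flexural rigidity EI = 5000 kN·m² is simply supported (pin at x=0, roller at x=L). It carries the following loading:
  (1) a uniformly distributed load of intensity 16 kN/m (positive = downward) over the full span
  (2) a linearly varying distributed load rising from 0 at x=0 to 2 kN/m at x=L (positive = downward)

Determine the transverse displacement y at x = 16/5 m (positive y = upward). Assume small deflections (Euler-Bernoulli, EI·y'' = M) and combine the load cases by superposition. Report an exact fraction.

y(16/5) = -197792/29296875 m

Load 1 — uniform load w=16 kN/m over full span:
  y_1 = -wx(L³-2Lx²+x³)/(24EI) = -16·(16/5)·(4³-2·4·(16/5)²+(16/5)³)/(24·5000) = -7424/1171875 m
Load 2 — triangular load w₀=2 kN/m (0→w₀ over full span):
  y_2 = -w₀x(7L⁴-10L²x²+3x⁴)/(360LEI) = -2·(16/5)·(7·4⁴-10·4²·(16/5)²+3·(16/5)⁴)/(360·4·5000) = -4064/9765625 m
Superposition: y = Σ y_i = -197792/29296875 m ≈ -0.006751 m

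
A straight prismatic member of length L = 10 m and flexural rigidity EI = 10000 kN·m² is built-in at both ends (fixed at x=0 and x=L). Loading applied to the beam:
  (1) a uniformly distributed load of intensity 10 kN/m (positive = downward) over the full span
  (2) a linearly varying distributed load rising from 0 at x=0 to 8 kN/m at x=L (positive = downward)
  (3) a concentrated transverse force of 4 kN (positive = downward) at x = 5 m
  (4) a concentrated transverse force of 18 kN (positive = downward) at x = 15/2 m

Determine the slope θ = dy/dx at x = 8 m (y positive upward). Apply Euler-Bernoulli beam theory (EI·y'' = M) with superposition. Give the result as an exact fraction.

Load 1 — uniform load w=10 kN/m over full span:
  θ_1 = -wx(L-x)(L-2x)/(12EI) = -10·8·(10-8)·(10-2·8)/(12·10000) = 1/125 rad
Load 2 — triangular load w₀=8 kN/m (0→w₀ over full span):
  θ_2 = -w₀(2x(L-x)(L-2x)(x+2L)+x²(L-x)²)/(120LEI) = -8·(2·8·(10-8)·(10-2·8)·(8+2·10)+8²·(10-8)²)/(120·10·10000) = 32/9375 rad
Load 3 — point force P=4 kN at a=5 m (b=L-a=5):
  θ_3 = Pa²(L-x)(2bL-(3b+a)(L-x))/(2L³EI)  [x>a] = 4·5²·(10-8)·(2·5·10-(3·5+5)·(10-8))/(2·10³·10000) = 3/5000 rad
Load 4 — point force P=18 kN at a=15/2 m (b=L-a=5/2):
  θ_4 = Pa²(L-x)(2bL-(3b+a)(L-x))/(2L³EI)  [x>a] = 18·(15/2)²·(10-8)·(2·(5/2)·10-(3·(5/2)+(15/2))·(10-8))/(2·10³·10000) = 81/40000 rad
Superposition: θ = Σ θ_i = 8423/600000 rad ≈ 0.014038 rad

θ(8) = 8423/600000 rad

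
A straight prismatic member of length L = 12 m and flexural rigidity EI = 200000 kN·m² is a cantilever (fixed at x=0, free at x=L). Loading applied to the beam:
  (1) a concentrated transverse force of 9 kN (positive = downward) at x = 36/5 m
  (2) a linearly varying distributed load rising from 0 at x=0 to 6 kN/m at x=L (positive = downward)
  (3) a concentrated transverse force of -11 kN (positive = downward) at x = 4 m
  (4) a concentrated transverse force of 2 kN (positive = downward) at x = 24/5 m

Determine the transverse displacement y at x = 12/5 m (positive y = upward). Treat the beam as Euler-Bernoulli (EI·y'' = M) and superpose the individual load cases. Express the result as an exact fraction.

y(12/5) = -203706/48828125 m

Load 1 — point force P=9 kN at a=36/5 m (b=L-a=24/5):
  y_1 = -Px²(3a-x)/(6EI)  [x≤a] = -9·(12/5)²·(3·(36/5)-(12/5))/(6·200000) = -324/390625 m
Load 2 — triangular load w₀=6 kN/m (0→w₀ over full span):
  y_2 = (w₀Lx³/12-w₀L²x²/6-w₀x⁵/(120L))/EI = (6·12·(12/5)³/12-6·12²·(12/5)²/6-6·(12/5)⁵/(120·12))/200000 = -182331/48828125 m
Load 3 — point force P=-11 kN at a=4 m (b=L-a=8):
  y_3 = -Px²(3a-x)/(6EI)  [x≤a] = -(-11)·(12/5)²·(3·4-(12/5))/(6·200000) = 198/390625 m
Load 4 — point force P=2 kN at a=24/5 m (b=L-a=36/5):
  y_4 = -Px²(3a-x)/(6EI)  [x≤a] = -2·(12/5)²·(3·(24/5)-(12/5))/(6·200000) = -9/78125 m
Superposition: y = Σ y_i = -203706/48828125 m ≈ -0.004172 m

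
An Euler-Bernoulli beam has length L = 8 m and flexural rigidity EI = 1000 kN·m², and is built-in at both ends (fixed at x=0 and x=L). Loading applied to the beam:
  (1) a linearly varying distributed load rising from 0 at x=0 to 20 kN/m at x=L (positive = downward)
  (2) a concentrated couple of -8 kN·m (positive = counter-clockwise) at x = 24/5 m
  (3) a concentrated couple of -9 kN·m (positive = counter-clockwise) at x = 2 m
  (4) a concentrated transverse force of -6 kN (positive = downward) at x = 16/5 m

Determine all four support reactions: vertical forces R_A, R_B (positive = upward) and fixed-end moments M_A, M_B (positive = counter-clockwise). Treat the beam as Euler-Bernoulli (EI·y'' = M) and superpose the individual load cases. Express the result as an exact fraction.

R_A = 139251/8000 kN, M_A = 209293/6000 kN·m, R_B = 452749/8000 kN, M_B = -126329/2000 kN·m

Load 1 — triangular load w₀=20 kN/m (0→w₀ over full span):
  R_A = 3w₀L/20 = 3·20·8/20 = 24 kN
  M_A = w₀L²/30 = 20·8²/30 = 128/3 kN·m
  R_B = 7w₀L/20 = 7·20·8/20 = 56 kN
  M_B = -w₀L²/20 = -20·8²/20 = -64 kN·m
Load 2 — applied couple M₀=-8 kN·m at a=24/5 m (b=L-a=16/5):
  R_A = 6M₀ab/L³ = 6·(-8)·(24/5)·(16/5)/8³ = -36/25 kN
  M_A = M₀b(2a-b)/L² = (-8)·(16/5)·(2·(24/5)-(16/5))/8² = -64/25 kN·m
  R_B = -6M₀ab/L³ = -6·(-8)·(24/5)·(16/5)/8³ = 36/25 kN
  M_B = M₀a(2b-a)/L² = (-8)·(24/5)·(2·(16/5)-(24/5))/8² = -24/25 kN·m
Load 3 — applied couple M₀=-9 kN·m at a=2 m (b=L-a=6):
  R_A = 6M₀ab/L³ = 6·(-9)·2·6/8³ = -81/64 kN
  M_A = M₀b(2a-b)/L² = (-9)·6·(2·2-6)/8² = 27/16 kN·m
  R_B = -6M₀ab/L³ = -6·(-9)·2·6/8³ = 81/64 kN
  M_B = M₀a(2b-a)/L² = (-9)·2·(2·6-2)/8² = -45/16 kN·m
Load 4 — point force P=-6 kN at a=16/5 m (b=L-a=24/5):
  R_A = Pb²(3a+b)/L³ = (-6)·(24/5)²·(3·(16/5)+(24/5))/8³ = -486/125 kN
  M_A = Pab²/L² = (-6)·(16/5)·(24/5)²/8² = -864/125 kN·m
  R_B = Pa²(a+3b)/L³ = (-6)·(16/5)²·((16/5)+3·(24/5))/8³ = -264/125 kN
  M_B = -Pa²b/L² = -(-6)·(16/5)²·(24/5)/8² = 576/125 kN·m
Superposition: R_A = 139251/8000 kN, M_A = 209293/6000 kN·m, R_B = 452749/8000 kN, M_B = -126329/2000 kN·m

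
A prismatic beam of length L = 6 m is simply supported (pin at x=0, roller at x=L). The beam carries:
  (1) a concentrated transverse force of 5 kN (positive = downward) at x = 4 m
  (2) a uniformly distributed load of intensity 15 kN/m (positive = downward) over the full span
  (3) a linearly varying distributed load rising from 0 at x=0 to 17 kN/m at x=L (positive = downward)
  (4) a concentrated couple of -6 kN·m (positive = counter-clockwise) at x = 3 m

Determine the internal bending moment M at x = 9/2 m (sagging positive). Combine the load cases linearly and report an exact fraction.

Load 1 — point force P=5 kN at a=4 m (b=L-a=2):
  M_1 = Pa(L-x)/L  [x>a] = 5·4·(6-(9/2))/6 = 5 kN·m
Load 2 — uniform load w=15 kN/m over full span:
  M_2 = wx(L-x)/2 = 15·(9/2)·(6-(9/2))/2 = 405/8 kN·m
Load 3 — triangular load w₀=17 kN/m (0→w₀ over full span):
  M_3 = w₀Lx/6 - w₀x³/(6L) = 17·6·(9/2)/6 - 17·(9/2)³/(6·6) = 1071/32 kN·m
Load 4 — applied couple M₀=-6 kN·m at a=3 m (b=L-a=3):
  M_4 = M₀x/L - M₀  [x>a] = (-6)·(9/2)/6 - (-6) = 3/2 kN·m
Superposition: M = Σ M_i = 2899/32 kN·m ≈ 90.593750 kN·m

M(9/2) = 2899/32 kN·m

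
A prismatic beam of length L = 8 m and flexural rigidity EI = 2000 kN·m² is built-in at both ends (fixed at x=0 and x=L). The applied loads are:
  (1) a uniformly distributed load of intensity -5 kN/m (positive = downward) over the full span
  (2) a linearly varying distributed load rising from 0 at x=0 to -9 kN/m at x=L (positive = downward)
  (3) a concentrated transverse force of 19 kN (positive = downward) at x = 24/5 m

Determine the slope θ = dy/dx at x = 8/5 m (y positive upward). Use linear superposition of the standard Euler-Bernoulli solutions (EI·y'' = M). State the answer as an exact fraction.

Load 1 — uniform load w=-5 kN/m over full span:
  θ_1 = -wx(L-x)(L-2x)/(12EI) = -(-5)·(8/5)·(8-(8/5))·(8-2·(8/5))/(12·2000) = 32/3125 rad
Load 2 — triangular load w₀=-9 kN/m (0→w₀ over full span):
  θ_2 = -w₀(2x(L-x)(L-2x)(x+2L)+x²(L-x)²)/(120LEI) = -(-9)·(2·(8/5)·(8-(8/5))·(8-2·(8/5))·((8/5)+2·8)+(8/5)²·(8-(8/5))²)/(120·8·2000) = 672/78125 rad
Load 3 — point force P=19 kN at a=24/5 m (b=L-a=16/5):
  θ_3 = -Pb²x(2aL-(3a+b)x)/(2L³EI)  [x≤a] = -19·(16/5)²·(8/5)·(2·(24/5)·8-(3·(24/5)+(16/5))·(8/5))/(2·8³·2000) = -2888/390625 rad
Superposition: θ = Σ θ_i = 4472/390625 rad ≈ 0.011448 rad

θ(8/5) = 4472/390625 rad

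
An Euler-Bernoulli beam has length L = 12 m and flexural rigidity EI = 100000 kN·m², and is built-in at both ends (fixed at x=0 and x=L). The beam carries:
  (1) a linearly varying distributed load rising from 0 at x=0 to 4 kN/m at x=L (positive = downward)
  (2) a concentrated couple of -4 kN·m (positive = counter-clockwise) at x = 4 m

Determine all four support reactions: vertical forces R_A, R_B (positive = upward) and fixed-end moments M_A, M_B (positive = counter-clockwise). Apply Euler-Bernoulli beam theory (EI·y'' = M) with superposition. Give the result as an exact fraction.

R_A = 304/45 kN, M_A = 96/5 kN·m, R_B = 776/45 kN, M_B = -452/15 kN·m

Load 1 — triangular load w₀=4 kN/m (0→w₀ over full span):
  R_A = 3w₀L/20 = 3·4·12/20 = 36/5 kN
  M_A = w₀L²/30 = 4·12²/30 = 96/5 kN·m
  R_B = 7w₀L/20 = 7·4·12/20 = 84/5 kN
  M_B = -w₀L²/20 = -4·12²/20 = -144/5 kN·m
Load 2 — applied couple M₀=-4 kN·m at a=4 m (b=L-a=8):
  R_A = 6M₀ab/L³ = 6·(-4)·4·8/12³ = -4/9 kN
  M_A = M₀b(2a-b)/L² = (-4)·8·(2·4-8)/12² = 0 kN·m
  R_B = -6M₀ab/L³ = -6·(-4)·4·8/12³ = 4/9 kN
  M_B = M₀a(2b-a)/L² = (-4)·4·(2·8-4)/12² = -4/3 kN·m
Superposition: R_A = 304/45 kN, M_A = 96/5 kN·m, R_B = 776/45 kN, M_B = -452/15 kN·m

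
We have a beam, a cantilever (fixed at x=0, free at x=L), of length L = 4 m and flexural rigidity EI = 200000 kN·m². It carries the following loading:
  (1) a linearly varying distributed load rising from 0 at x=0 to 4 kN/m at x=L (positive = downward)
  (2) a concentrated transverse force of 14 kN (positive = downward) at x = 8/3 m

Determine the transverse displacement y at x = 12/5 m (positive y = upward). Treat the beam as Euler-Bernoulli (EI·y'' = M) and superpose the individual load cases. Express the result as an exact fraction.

y(12/5) = -29037/48828125 m

Load 1 — triangular load w₀=4 kN/m (0→w₀ over full span):
  y_1 = (w₀Lx³/12-w₀L²x²/6-w₀x⁵/(120L))/EI = (4·4·(12/5)³/12-4·4²·(12/5)²/6-4·(12/5)⁵/(120·4))/200000 = -10662/48828125 m
Load 2 — point force P=14 kN at a=8/3 m (b=L-a=4/3):
  y_2 = -Px²(3a-x)/(6EI)  [x≤a] = -14·(12/5)²·(3·(8/3)-(12/5))/(6·200000) = -147/390625 m
Superposition: y = Σ y_i = -29037/48828125 m ≈ -0.000595 m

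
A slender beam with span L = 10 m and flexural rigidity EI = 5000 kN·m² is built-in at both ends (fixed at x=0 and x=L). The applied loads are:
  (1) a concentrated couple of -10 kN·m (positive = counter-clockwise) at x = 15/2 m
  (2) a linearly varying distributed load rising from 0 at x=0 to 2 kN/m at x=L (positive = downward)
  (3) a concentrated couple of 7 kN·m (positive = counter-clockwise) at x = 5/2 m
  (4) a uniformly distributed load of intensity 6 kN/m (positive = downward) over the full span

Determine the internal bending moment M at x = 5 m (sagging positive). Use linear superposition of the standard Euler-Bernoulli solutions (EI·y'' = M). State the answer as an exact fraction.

Load 1 — applied couple M₀=-10 kN·m at a=15/2 m (b=L-a=5/2):
  M_1 = R_Ax - M_A  [x≤a] with R_A=-9/8, M_A=-25/8 = (-9/8)·5 - (-25/8) = -5/2 kN·m
Load 2 — triangular load w₀=2 kN/m (0→w₀ over full span):
  M_2 = 3w₀Lx/20 - w₀L²/30 - w₀x³/(6L) = 3·2·10·5/20 - 2·10²/30 - 2·5³/(6·10) = 25/6 kN·m
Load 3 — applied couple M₀=7 kN·m at a=5/2 m (b=L-a=15/2):
  M_3 = R_Ax - M_A - M₀  [x>a] with R_A=63/80, M_A=-21/16 = (63/80)·5 - (-21/16) - 7 = -7/4 kN·m
Load 4 — uniform load w=6 kN/m over full span:
  M_4 = wLx/2 - wL²/12 - wx²/2 = 6·10·5/2 - 6·10²/12 - 6·5²/2 = 25 kN·m
Superposition: M = Σ M_i = 299/12 kN·m ≈ 24.916667 kN·m

M(5) = 299/12 kN·m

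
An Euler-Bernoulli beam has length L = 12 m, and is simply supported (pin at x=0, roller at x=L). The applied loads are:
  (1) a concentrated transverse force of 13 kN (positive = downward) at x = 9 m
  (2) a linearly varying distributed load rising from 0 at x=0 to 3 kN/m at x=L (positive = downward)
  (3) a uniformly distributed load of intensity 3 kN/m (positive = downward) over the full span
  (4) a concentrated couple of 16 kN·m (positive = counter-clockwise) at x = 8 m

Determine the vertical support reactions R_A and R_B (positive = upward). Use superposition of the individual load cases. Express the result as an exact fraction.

Load 1 — point force P=13 kN at a=9 m (b=L-a=3):
  R_A = Pb/L = 13·3/12 = 13/4 kN
  R_B = Pa/L = 13·9/12 = 39/4 kN
Load 2 — triangular load w₀=3 kN/m (0→w₀ over full span):
  R_A = w₀L/6 = 3·12/6 = 6 kN
  R_B = w₀L/3 = 3·12/3 = 12 kN
Load 3 — uniform load w=3 kN/m over full span:
  R_A = wL/2 = 3·12/2 = 18 kN
  R_B = wL/2 = 3·12/2 = 18 kN
Load 4 — applied couple M₀=16 kN·m at a=8 m (b=L-a=4):
  R_A = M₀/L = 16/12 = 4/3 kN
  R_B = -M₀/L = -16/12 = -4/3 kN
Superposition: R_A = 343/12 kN, R_B = 461/12 kN

R_A = 343/12 kN, R_B = 461/12 kN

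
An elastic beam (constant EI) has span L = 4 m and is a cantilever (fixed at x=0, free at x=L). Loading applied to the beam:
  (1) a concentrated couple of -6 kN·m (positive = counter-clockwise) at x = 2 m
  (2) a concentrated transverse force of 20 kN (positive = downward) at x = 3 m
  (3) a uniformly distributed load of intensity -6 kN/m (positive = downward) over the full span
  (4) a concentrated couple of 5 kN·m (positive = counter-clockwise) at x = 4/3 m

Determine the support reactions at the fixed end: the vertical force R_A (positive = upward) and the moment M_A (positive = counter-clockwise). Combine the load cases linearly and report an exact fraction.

R_A = -4 kN, M_A = 13 kN·m

Load 1 — applied couple M₀=-6 kN·m at a=2 m (b=L-a=2):
  R_A = 0 kN
  M_A = -M₀ = -(-6) = 6 kN·m
Load 2 — point force P=20 kN at a=3 m (b=L-a=1):
  R_A = P = 20 kN
  M_A = Pa = 20·3 = 60 kN·m
Load 3 — uniform load w=-6 kN/m over full span:
  R_A = wL = (-6)·4 = -24 kN
  M_A = wL²/2 = (-6)·4²/2 = -48 kN·m
Load 4 — applied couple M₀=5 kN·m at a=4/3 m (b=L-a=8/3):
  R_A = 0 kN
  M_A = -M₀ = -5 kN·m
Superposition: R_A = -4 kN, M_A = 13 kN·m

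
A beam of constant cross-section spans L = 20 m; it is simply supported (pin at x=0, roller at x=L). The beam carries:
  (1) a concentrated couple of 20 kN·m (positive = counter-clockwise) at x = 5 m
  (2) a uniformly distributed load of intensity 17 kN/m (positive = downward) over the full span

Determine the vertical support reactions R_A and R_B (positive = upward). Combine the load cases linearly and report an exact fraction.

R_A = 171 kN, R_B = 169 kN

Load 1 — applied couple M₀=20 kN·m at a=5 m (b=L-a=15):
  R_A = M₀/L = 20/20 = 1 kN
  R_B = -M₀/L = -20/20 = -1 kN
Load 2 — uniform load w=17 kN/m over full span:
  R_A = wL/2 = 17·20/2 = 170 kN
  R_B = wL/2 = 17·20/2 = 170 kN
Superposition: R_A = 171 kN, R_B = 169 kN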